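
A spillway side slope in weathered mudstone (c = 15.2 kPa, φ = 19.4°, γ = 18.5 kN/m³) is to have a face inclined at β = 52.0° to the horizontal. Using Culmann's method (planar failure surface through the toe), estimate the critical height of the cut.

H_c = 15.50 m

Culmann's analysis gives the critical failure plane at α_cr = (β + φ)/2 = (52.0 + 19.4)/2 = 35.7°, and the critical height
H_c = (4c/γ) · sinβ cosφ / [1 − cos(β − φ)]
    = (4·15.2/18.5) · sin52.0°·cos19.4° / [1 − cos(32.6°)]
    = 3.286 · 0.7880·0.9432 / [1 − 0.8425]
    = 3.286 · 0.7433 / 0.1575
    = 15.50 m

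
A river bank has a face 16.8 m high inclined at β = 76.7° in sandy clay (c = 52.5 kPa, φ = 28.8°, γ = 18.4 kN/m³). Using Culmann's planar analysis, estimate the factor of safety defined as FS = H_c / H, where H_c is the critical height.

H_c = (4c/γ) · sinβ cosφ / [1 − cos(β − φ)]
    = (4·52.5/18.4) · sin76.7°·cos28.8° / [1 − cos47.9°]
    = 11.413 · 0.8528 / 0.3296 = 29.53 m
FS = H_c / H = 29.53 / 16.8 = 1.758

FS = 1.76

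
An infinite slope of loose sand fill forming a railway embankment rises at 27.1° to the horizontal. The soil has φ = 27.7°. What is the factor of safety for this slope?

For a dry cohesionless infinite slope the factor of safety is FS = tanφ / tanβ.
FS = tan27.7° / tan27.1° = 0.5250 / 0.5117 = 1.026

FS = 1.03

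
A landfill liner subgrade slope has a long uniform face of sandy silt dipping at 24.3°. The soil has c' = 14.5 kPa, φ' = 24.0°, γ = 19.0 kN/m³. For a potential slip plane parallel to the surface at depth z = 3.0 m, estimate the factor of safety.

FS = 1.66

For an infinite slope with a slip plane parallel to the surface (no pore pressure): FS = [c' + γz cos²β tanφ'] / [γz sinβ cosβ].
γz = 19.0·3.0 = 57.00 kN/m²
Numerator = 14.5 + 57.00·cos²24.3°·tan24.0° = 14.5 + 57.00·0.8307·0.4452 = 35.580 kPa
Denominator = 57.00·sin24.3°·cos24.3° = 57.00·0.4115·0.9114 = 21.378 kPa
FS = 35.580 / 21.378 = 1.664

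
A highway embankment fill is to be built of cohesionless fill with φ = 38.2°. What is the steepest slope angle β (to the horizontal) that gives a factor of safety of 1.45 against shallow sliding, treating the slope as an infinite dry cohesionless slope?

For an infinite dry cohesionless slope FS = tanφ/tanβ, so tanβ = tanφ / FS.
tanβ = tan38.2° / 1.45 = 0.7869 / 1.45 = 0.5427
β = arctan(0.5427) = 28.49°

β = 28.5°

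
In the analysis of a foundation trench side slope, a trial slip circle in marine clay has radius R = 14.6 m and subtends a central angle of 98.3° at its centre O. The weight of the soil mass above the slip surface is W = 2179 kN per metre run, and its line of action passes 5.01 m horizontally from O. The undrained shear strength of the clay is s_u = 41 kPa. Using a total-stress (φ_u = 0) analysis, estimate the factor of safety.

Taking moments about the centre O, the resisting moment is provided by the undrained shear strength acting along the arc:
Arc length L_a = R·θ = 14.6·(98.3°·π/180) = 14.6·1.7157 = 25.05 m
M_R = s_u·L_a·R = 41·25.05·14.6 = 14994.1 kN·m/m
M_D = W·d = 2179·5.01 = 10916.8 kN·m/m
FS = M_R / M_D = 14994.1 / 10916.8 = 1.373

FS = 1.37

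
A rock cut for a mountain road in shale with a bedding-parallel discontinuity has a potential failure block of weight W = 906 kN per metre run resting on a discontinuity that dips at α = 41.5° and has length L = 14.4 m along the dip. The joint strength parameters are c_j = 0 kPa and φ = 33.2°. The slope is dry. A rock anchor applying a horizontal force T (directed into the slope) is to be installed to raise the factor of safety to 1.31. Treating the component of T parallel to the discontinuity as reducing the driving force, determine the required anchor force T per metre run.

Resolving forces along and normal to the sliding plane, with the horizontal anchor force T adding T·sinα to the effective normal force and T·cosα acting up the plane against the driving force:
FS = [c_jL + (W cosα + T sinα) tanφ] / [W sinα − T cosα]
Without the anchor: N' = 678.6 kN/m, driving T_d = 600.3 kN/m, resisting R = 0·14.4 + 678.6·tan33.2° = 444.0 kN/m, FS = 0.74.
Setting FS = 1.31 and solving for T:
1.31·(600.3 − T cos41.5°) = 444.0 + T sin41.5°·tan33.2°
T·(sin41.5°·tan33.2° + 1.31·cos41.5°) = 1.31·600.3 − 444.0
T·(0.6626·0.6544 + 1.31·0.7490) = 786.4 − 444.0 = 342.4
T·1.4147 = 342.4
T = 242.0 kN/m

T = 242 kN/m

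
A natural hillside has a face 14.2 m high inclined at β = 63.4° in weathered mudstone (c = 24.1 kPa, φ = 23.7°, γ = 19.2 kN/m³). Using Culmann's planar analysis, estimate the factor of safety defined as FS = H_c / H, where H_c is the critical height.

H_c = (4c/γ) · sinβ cosφ / [1 − cos(β − φ)]
    = (4·24.1/19.2) · sin63.4°·cos23.7° / [1 − cos39.7°]
    = 5.021 · 0.8187 / 0.2306 = 17.83 m
FS = H_c / H = 17.83 / 14.2 = 1.255

FS = 1.26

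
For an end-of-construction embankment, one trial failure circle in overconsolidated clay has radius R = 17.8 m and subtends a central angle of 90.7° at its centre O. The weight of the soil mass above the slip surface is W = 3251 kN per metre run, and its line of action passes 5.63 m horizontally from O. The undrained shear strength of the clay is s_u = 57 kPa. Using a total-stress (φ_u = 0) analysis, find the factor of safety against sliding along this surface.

FS = 1.56

Taking moments about the centre O, the resisting moment is provided by the undrained shear strength acting along the arc:
Arc length L_a = R·θ = 17.8·(90.7°·π/180) = 17.8·1.5830 = 28.18 m
M_R = s_u·L_a·R = 57·28.18·17.8 = 28589.0 kN·m/m
M_D = W·d = 3251·5.63 = 18303.1 kN·m/m
FS = M_R / M_D = 28589.0 / 18303.1 = 1.562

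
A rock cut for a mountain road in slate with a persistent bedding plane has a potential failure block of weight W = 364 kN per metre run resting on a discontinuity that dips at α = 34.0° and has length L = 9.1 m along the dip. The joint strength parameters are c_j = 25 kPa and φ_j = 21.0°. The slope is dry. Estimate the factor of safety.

Resolving the block weight along and normal to the plane and applying the Mohr–Coulomb strength on the joint:
N' = W cosα = 364·cos34.0° = 301.8 kN/m
Driving force T = W sinα = 364·sin34.0° = 203.5 kN/m
Resisting force R = c_j·L + N'·tanφ_j = 25·9.1 + 301.8·tan21.0° = 227.5 + 115.8 = 343.3 kN/m
FS = R / T = 343.3 / 203.5 = 1.687

FS = 1.69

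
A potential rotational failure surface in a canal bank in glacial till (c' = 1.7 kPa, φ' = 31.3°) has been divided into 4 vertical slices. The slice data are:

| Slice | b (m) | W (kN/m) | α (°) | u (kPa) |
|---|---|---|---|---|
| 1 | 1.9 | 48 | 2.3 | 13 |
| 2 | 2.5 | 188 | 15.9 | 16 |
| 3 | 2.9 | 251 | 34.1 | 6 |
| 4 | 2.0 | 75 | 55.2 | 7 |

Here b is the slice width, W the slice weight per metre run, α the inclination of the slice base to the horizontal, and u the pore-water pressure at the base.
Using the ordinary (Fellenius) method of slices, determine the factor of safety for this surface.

FS = 0.95

Ordinary method of slices: FS = Σ[c'·Δl_i + (W_i cosα_i − u_i·Δl_i)·tanφ'] / Σ W_i sinα_i, with Δl_i = b_i / cosα_i.
Slice 1: Δl = 1.9/cos2.3° = 1.902 m; N'_1 = 48·cos2.3° − 13·1.902 = 23.2; c'Δl = 3.23; W sinα = 1.9
Slice 2: Δl = 2.5/cos15.9° = 2.599 m; N'_2 = 188·cos15.9° − 16·2.599 = 139.2; c'Δl = 4.42; W sinα = 51.5
Slice 3: Δl = 2.9/cos34.1° = 3.502 m; N'_3 = 251·cos34.1° − 6·3.502 = 186.8; c'Δl = 5.95; W sinα = 140.7
Slice 4: Δl = 2.0/cos55.2° = 3.504 m; N'_4 = 75·cos55.2° − 7·3.504 = 18.3; c'Δl = 5.96; W sinα = 61.6
Σc'Δl = 19.6 kN/m; ΣN' = 367.6 kN/m; ΣW sinα = 255.7 kN/m
Resisting = 19.6 + 367.6·tan31.3° = 19.6 + 223.5 = 243.0 kN/m
FS = 243.0 / 255.7 = 0.950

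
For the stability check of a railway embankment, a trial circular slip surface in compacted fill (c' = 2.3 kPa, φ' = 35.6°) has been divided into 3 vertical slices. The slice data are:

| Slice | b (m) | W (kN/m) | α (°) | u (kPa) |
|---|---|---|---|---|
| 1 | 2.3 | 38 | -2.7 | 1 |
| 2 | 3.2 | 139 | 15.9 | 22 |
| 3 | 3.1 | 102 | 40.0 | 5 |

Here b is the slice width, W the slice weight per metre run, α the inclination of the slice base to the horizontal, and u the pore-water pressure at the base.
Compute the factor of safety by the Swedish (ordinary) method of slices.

Ordinary method of slices: FS = Σ[c'·Δl_i + (W_i cosα_i − u_i·Δl_i)·tanφ'] / Σ W_i sinα_i, with Δl_i = b_i / cosα_i.
Slice 1: Δl = 2.3/cos(-2.7°) = 2.303 m; N'_1 = 38·cos(-2.7°) − 1·2.303 = 35.7; c'Δl = 5.30; W sinα = -1.8
Slice 2: Δl = 3.2/cos15.9° = 3.327 m; N'_2 = 139·cos15.9° − 22·3.327 = 60.5; c'Δl = 7.65; W sinα = 38.1
Slice 3: Δl = 3.1/cos40.0° = 4.047 m; N'_3 = 102·cos40.0° − 5·4.047 = 57.9; c'Δl = 9.31; W sinα = 65.6
Σc'Δl = 22.3 kN/m; ΣN' = 154.0 kN/m; ΣW sinα = 101.9 kN/m
Resisting = 22.3 + 154.0·tan35.6° = 22.3 + 110.3 = 132.5 kN/m
FS = 132.5 / 101.9 = 1.301

FS = 1.30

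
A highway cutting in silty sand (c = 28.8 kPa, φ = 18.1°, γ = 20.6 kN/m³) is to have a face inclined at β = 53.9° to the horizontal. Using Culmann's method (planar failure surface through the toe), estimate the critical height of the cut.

Culmann's analysis gives the critical failure plane at α_cr = (β + φ)/2 = (53.9 + 18.1)/2 = 36.0°, and the critical height
H_c = (4c/γ) · sinβ cosφ / [1 − cos(β − φ)]
    = (4·28.8/20.6) · sin53.9°·cos18.1° / [1 − cos(35.8°)]
    = 5.592 · 0.8080·0.9505 / [1 − 0.8111]
    = 5.592 · 0.7680 / 0.1889
    = 22.73 m

H_c = 22.73 m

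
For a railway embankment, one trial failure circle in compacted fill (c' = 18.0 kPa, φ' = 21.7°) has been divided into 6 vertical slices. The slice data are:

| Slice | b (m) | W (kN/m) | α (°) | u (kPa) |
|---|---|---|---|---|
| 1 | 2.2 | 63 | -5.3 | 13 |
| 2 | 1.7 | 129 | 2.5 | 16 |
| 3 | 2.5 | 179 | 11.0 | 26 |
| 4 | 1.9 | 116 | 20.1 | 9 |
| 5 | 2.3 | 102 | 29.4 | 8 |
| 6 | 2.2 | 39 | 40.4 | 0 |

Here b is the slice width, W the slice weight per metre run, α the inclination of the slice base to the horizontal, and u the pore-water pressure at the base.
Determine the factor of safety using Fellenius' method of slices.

Ordinary method of slices: FS = Σ[c'·Δl_i + (W_i cosα_i − u_i·Δl_i)·tanφ'] / Σ W_i sinα_i, with Δl_i = b_i / cosα_i.
Slice 1: Δl = 2.2/cos(-5.3°) = 2.209 m; N'_1 = 63·cos(-5.3°) − 13·2.209 = 34.0; c'Δl = 39.77; W sinα = -5.8
Slice 2: Δl = 1.7/cos2.5° = 1.702 m; N'_2 = 129·cos2.5° − 16·1.702 = 101.7; c'Δl = 30.63; W sinα = 5.6
Slice 3: Δl = 2.5/cos11.0° = 2.547 m; N'_3 = 179·cos11.0° − 26·2.547 = 109.5; c'Δl = 45.84; W sinα = 34.2
Slice 4: Δl = 1.9/cos20.1° = 2.023 m; N'_4 = 116·cos20.1° − 9·2.023 = 90.7; c'Δl = 36.42; W sinα = 39.9
Slice 5: Δl = 2.3/cos29.4° = 2.640 m; N'_5 = 102·cos29.4° − 8·2.640 = 67.7; c'Δl = 47.52; W sinα = 50.1
Slice 6: Δl = 2.2/cos40.4° = 2.889 m; N'_6 = 39·cos40.4° − 0·2.889 = 29.7; c'Δl = 52.00; W sinα = 25.3
Σc'Δl = 252.2 kN/m; ΣN' = 433.3 kN/m; ΣW sinα = 149.2 kN/m
Resisting = 252.2 + 433.3·tan21.7° = 252.2 + 172.4 = 424.6 kN/m
FS = 424.6 / 149.2 = 2.846

FS = 2.85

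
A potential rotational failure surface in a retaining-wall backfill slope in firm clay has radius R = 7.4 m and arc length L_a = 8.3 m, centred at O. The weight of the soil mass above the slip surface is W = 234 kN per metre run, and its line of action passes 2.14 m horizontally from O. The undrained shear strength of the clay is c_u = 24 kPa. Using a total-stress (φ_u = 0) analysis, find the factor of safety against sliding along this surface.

Taking moments about the centre O, the resisting moment is provided by the undrained shear strength acting along the arc:
M_R = c_u·L_a·R = 24·8.30·7.4 = 1474.1 kN·m/m
M_D = W·d = 234·2.14 = 500.8 kN·m/m
FS = M_R / M_D = 1474.1 / 500.8 = 2.944

FS = 2.94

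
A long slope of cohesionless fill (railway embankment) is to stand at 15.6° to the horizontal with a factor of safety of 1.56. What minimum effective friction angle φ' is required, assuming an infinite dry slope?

FS = tanφ'/tanβ ⇒ tanφ' = FS · tanβ = 1.56 · tan15.6° = 0.4356
φ' = arctan(0.4356) = 23.54°

φ' = 23.5°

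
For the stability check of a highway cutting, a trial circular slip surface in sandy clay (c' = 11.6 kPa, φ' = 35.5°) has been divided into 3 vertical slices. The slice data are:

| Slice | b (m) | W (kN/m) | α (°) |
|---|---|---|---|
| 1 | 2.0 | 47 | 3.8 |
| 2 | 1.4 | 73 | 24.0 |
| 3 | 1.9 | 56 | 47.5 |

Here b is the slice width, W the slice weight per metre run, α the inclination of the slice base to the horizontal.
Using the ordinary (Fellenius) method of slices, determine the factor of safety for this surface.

Ordinary method of slices: FS = Σ[c'·Δl_i + (W_i cosα_i)·tanφ'] / Σ W_i sinα_i, with Δl_i = b_i / cosα_i.
Slice 1: Δl = 2.0/cos3.8° = 2.004 m; N'_1 = 47·cos3.8° = 46.9; c'Δl = 23.25; W sinα = 3.1
Slice 2: Δl = 1.4/cos24.0° = 1.532 m; N'_2 = 73·cos24.0° = 66.7; c'Δl = 17.78; W sinα = 29.7
Slice 3: Δl = 1.9/cos47.5° = 2.812 m; N'_3 = 56·cos47.5° = 37.8; c'Δl = 32.62; W sinα = 41.3
Σc'Δl = 73.7 kN/m; ΣN' = 151.4 kN/m; ΣW sinα = 74.1 kN/m
Resisting = 73.7 + 151.4·tan35.5° = 73.7 + 108.0 = 181.7 kN/m
FS = 181.7 / 74.1 = 2.452

FS = 2.45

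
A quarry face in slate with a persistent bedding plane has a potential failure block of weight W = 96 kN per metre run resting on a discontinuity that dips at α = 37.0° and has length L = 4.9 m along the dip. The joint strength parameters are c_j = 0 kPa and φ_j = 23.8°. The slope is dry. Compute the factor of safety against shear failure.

FS = 0.59

Resolving the block weight along and normal to the plane and applying the Mohr–Coulomb strength on the joint:
N' = W cosα = 96·cos37.0° = 76.7 kN/m
Driving force T = W sinα = 96·sin37.0° = 57.8 kN/m
Resisting force R = c_j·L + N'·tanφ_j = 0·4.9 + 76.7·tan23.8° = 0.0 + 33.8 = 33.8 kN/m
FS = R / T = 33.8 / 57.8 = 0.585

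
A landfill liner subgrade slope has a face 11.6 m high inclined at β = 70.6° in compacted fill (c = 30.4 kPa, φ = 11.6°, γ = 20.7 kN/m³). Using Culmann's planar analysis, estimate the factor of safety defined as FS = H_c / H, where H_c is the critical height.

H_c = (4c/γ) · sinβ cosφ / [1 − cos(β − φ)]
    = (4·30.4/20.7) · sin70.6°·cos11.6° / [1 − cos59.0°]
    = 5.874 · 0.9240 / 0.4850 = 11.19 m
FS = H_c / H = 11.19 / 11.6 = 0.965

FS = 0.96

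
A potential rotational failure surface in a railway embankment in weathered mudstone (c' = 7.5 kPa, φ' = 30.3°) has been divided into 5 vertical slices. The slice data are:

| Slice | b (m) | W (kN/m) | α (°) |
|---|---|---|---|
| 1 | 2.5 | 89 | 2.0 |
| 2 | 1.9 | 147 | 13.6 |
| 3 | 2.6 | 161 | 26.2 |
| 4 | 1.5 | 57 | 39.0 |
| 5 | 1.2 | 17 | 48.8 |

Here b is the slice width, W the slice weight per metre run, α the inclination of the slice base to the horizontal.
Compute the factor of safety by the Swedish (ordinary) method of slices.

Ordinary method of slices: FS = Σ[c'·Δl_i + (W_i cosα_i)·tanφ'] / Σ W_i sinα_i, with Δl_i = b_i / cosα_i.
Slice 1: Δl = 2.5/cos2.0° = 2.502 m; N'_1 = 89·cos2.0° = 88.9; c'Δl = 18.76; W sinα = 3.1
Slice 2: Δl = 1.9/cos13.6° = 1.955 m; N'_2 = 147·cos13.6° = 142.9; c'Δl = 14.66; W sinα = 34.6
Slice 3: Δl = 2.6/cos26.2° = 2.898 m; N'_3 = 161·cos26.2° = 144.5; c'Δl = 21.73; W sinα = 71.1
Slice 4: Δl = 1.5/cos39.0° = 1.930 m; N'_4 = 57·cos39.0° = 44.3; c'Δl = 14.48; W sinα = 35.9
Slice 5: Δl = 1.2/cos48.8° = 1.822 m; N'_5 = 17·cos48.8° = 11.2; c'Δl = 13.66; W sinα = 12.8
Σc'Δl = 83.3 kN/m; ΣN' = 431.8 kN/m; ΣW sinα = 157.4 kN/m
Resisting = 83.3 + 431.8·tan30.3° = 83.3 + 252.3 = 335.6 kN/m
FS = 335.6 / 157.4 = 2.132

FS = 2.13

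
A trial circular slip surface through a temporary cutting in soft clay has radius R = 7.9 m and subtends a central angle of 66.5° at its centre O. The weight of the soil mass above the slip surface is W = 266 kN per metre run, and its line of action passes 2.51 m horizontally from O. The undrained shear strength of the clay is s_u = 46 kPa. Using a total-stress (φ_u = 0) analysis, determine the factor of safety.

FS = 4.99

Taking moments about the centre O, the resisting moment is provided by the undrained shear strength acting along the arc:
Arc length L_a = R·θ = 7.9·(66.5°·π/180) = 7.9·1.1606 = 9.17 m
M_R = s_u·L_a·R = 46·9.17·7.9 = 3332.0 kN·m/m
M_D = W·d = 266·2.51 = 667.7 kN·m/m
FS = M_R / M_D = 3332.0 / 667.7 = 4.991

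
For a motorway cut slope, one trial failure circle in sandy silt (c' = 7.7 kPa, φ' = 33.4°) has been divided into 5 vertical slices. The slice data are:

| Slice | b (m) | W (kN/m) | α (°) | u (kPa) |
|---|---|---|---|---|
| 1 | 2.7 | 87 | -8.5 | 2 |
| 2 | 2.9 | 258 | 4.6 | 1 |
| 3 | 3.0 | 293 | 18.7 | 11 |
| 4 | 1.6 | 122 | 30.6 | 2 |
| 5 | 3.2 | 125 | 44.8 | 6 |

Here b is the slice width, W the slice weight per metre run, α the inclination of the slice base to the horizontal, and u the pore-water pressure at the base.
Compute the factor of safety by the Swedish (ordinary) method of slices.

Ordinary method of slices: FS = Σ[c'·Δl_i + (W_i cosα_i − u_i·Δl_i)·tanφ'] / Σ W_i sinα_i, with Δl_i = b_i / cosα_i.
Slice 1: Δl = 2.7/cos(-8.5°) = 2.730 m; N'_1 = 87·cos(-8.5°) − 2·2.730 = 80.6; c'Δl = 21.02; W sinα = -12.9
Slice 2: Δl = 2.9/cos4.6° = 2.909 m; N'_2 = 258·cos4.6° − 1·2.909 = 254.3; c'Δl = 22.40; W sinα = 20.7
Slice 3: Δl = 3.0/cos18.7° = 3.167 m; N'_3 = 293·cos18.7° − 11·3.167 = 242.7; c'Δl = 24.39; W sinα = 93.9
Slice 4: Δl = 1.6/cos30.6° = 1.859 m; N'_4 = 122·cos30.6° − 2·1.859 = 101.3; c'Δl = 14.31; W sinα = 62.1
Slice 5: Δl = 3.2/cos44.8° = 4.510 m; N'_5 = 125·cos44.8° − 6·4.510 = 61.6; c'Δl = 34.73; W sinα = 88.1
Σc'Δl = 116.8 kN/m; ΣN' = 740.5 kN/m; ΣW sinα = 252.0 kN/m
Resisting = 116.8 + 740.5·tan33.4° = 116.8 + 488.2 = 605.1 kN/m
FS = 605.1 / 252.0 = 2.402

FS = 2.40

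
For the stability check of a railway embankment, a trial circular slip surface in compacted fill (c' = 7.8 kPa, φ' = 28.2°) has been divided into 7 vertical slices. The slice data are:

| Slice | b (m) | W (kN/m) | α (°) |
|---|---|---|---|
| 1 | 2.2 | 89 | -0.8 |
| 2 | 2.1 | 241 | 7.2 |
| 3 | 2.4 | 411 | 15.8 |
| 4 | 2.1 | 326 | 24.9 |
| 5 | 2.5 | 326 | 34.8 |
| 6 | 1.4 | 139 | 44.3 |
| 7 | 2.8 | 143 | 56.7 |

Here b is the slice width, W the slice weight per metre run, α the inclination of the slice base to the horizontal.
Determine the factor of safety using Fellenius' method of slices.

Ordinary method of slices: FS = Σ[c'·Δl_i + (W_i cosα_i)·tanφ'] / Σ W_i sinα_i, with Δl_i = b_i / cosα_i.
Slice 1: Δl = 2.2/cos(-0.8°) = 2.200 m; N'_1 = 89·cos(-0.8°) = 89.0; c'Δl = 17.16; W sinα = -1.2
Slice 2: Δl = 2.1/cos7.2° = 2.117 m; N'_2 = 241·cos7.2° = 239.1; c'Δl = 16.51; W sinα = 30.2
Slice 3: Δl = 2.4/cos15.8° = 2.494 m; N'_3 = 411·cos15.8° = 395.5; c'Δl = 19.46; W sinα = 111.9
Slice 4: Δl = 2.1/cos24.9° = 2.315 m; N'_4 = 326·cos24.9° = 295.7; c'Δl = 18.06; W sinα = 137.3
Slice 5: Δl = 2.5/cos34.8° = 3.045 m; N'_5 = 326·cos34.8° = 267.7; c'Δl = 23.75; W sinα = 186.1
Slice 6: Δl = 1.4/cos44.3° = 1.956 m; N'_6 = 139·cos44.3° = 99.5; c'Δl = 15.26; W sinα = 97.1
Slice 7: Δl = 2.8/cos56.7° = 5.100 m; N'_7 = 143·cos56.7° = 78.5; c'Δl = 39.78; W sinα = 119.5
Σc'Δl = 150.0 kN/m; ΣN' = 1464.9 kN/m; ΣW sinα = 680.8 kN/m
Resisting = 150.0 + 1464.9·tan28.2° = 150.0 + 785.5 = 935.5 kN/m
FS = 935.5 / 680.8 = 1.374

FS = 1.37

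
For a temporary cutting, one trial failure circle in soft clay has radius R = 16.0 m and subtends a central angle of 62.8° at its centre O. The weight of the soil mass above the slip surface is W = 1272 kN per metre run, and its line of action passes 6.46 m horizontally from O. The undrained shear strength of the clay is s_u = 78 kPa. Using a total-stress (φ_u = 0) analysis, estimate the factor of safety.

FS = 2.66

Taking moments about the centre O, the resisting moment is provided by the undrained shear strength acting along the arc:
Arc length L_a = R·θ = 16.0·(62.8°·π/180) = 16.0·1.0961 = 17.54 m
M_R = s_u·L_a·R = 78·17.54·16.0 = 21886.3 kN·m/m
M_D = W·d = 1272·6.46 = 8217.1 kN·m/m
FS = M_R / M_D = 21886.3 / 8217.1 = 2.663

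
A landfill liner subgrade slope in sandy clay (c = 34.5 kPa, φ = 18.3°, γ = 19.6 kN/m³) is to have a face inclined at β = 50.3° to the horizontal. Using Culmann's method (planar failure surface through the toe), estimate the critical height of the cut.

H_c = 33.85 m

Culmann's analysis gives the critical failure plane at α_cr = (β + φ)/2 = (50.3 + 18.3)/2 = 34.3°, and the critical height
H_c = (4c/γ) · sinβ cosφ / [1 − cos(β − φ)]
    = (4·34.5/19.6) · sin50.3°·cos18.3° / [1 − cos(32.0°)]
    = 7.041 · 0.7694·0.9494 / [1 − 0.8480]
    = 7.041 · 0.7305 / 0.1520
    = 33.85 m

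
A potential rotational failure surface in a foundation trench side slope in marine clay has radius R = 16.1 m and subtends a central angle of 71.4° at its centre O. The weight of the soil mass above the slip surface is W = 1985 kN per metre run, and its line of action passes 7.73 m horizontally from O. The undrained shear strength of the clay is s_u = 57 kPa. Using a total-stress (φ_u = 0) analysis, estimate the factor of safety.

FS = 1.20

Taking moments about the centre O, the resisting moment is provided by the undrained shear strength acting along the arc:
Arc length L_a = R·θ = 16.1·(71.4°·π/180) = 16.1·1.2462 = 20.06 m
M_R = s_u·L_a·R = 57·20.06·16.1 = 18412.1 kN·m/m
M_D = W·d = 1985·7.73 = 15344.1 kN·m/m
FS = M_R / M_D = 18412.1 / 15344.1 = 1.200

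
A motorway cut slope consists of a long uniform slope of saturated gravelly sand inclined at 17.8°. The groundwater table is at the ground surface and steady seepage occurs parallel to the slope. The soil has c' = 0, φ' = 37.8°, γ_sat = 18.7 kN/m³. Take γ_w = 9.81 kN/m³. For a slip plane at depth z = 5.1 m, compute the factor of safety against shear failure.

FS = 1.15

With seepage parallel to the slope and the water table at the surface, the effective normal stress on the slip plane uses the buoyant unit weight γ' = γ_sat − γ_w while the driving shear stress uses γ_sat:
FS = [c' + γ' z cos²β tanφ'] / [γ_sat z sinβ cosβ]
(For c' = 0 this reduces to FS = (γ'/γ_sat)·tanφ'/tanβ.)
γ' = 18.7 − 9.81 = 8.89 kN/m³
Numerator = 0.0 + 8.89·5.1·cos²17.8°·tan37.8° = 0.0 + 8.89·5.1·0.9066·0.7757 = 31.882 kPa
Denominator = 18.7·5.1·sin17.8°·cos17.8° = 18.7·5.1·0.3057·0.9521 = 27.759 kPa
FS = 31.882 / 27.759 = 1.149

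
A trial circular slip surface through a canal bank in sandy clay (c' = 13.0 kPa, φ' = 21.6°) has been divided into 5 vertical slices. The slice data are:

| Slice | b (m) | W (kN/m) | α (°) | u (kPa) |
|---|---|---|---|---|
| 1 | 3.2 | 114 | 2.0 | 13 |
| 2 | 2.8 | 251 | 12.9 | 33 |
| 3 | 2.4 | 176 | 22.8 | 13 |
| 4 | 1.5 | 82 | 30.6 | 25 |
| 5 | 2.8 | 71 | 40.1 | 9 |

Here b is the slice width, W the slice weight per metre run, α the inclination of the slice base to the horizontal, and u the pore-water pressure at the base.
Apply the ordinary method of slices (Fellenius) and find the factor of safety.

FS = 1.58

Ordinary method of slices: FS = Σ[c'·Δl_i + (W_i cosα_i − u_i·Δl_i)·tanφ'] / Σ W_i sinα_i, with Δl_i = b_i / cosα_i.
Slice 1: Δl = 3.2/cos2.0° = 3.202 m; N'_1 = 114·cos2.0° − 13·3.202 = 72.3; c'Δl = 41.63; W sinα = 4.0
Slice 2: Δl = 2.8/cos12.9° = 2.872 m; N'_2 = 251·cos12.9° − 33·2.872 = 149.9; c'Δl = 37.34; W sinα = 56.0
Slice 3: Δl = 2.4/cos22.8° = 2.603 m; N'_3 = 176·cos22.8° − 13·2.603 = 128.4; c'Δl = 33.84; W sinα = 68.2
Slice 4: Δl = 1.5/cos30.6° = 1.743 m; N'_4 = 82·cos30.6° − 25·1.743 = 27.0; c'Δl = 22.65; W sinα = 41.7
Slice 5: Δl = 2.8/cos40.1° = 3.661 m; N'_5 = 71·cos40.1° − 9·3.661 = 21.4; c'Δl = 47.59; W sinα = 45.7
Σc'Δl = 183.1 kN/m; ΣN' = 399.0 kN/m; ΣW sinα = 215.7 kN/m
Resisting = 183.1 + 399.0·tan21.6° = 183.1 + 158.0 = 341.0 kN/m
FS = 341.0 / 215.7 = 1.581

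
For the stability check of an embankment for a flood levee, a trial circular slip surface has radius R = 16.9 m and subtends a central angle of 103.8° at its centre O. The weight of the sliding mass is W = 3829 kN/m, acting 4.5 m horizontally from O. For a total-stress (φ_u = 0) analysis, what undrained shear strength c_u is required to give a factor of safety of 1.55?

c_u = 51.6 kPa

FS = c_u·L_a·R / (W·d), so c_u = FS·W·d / (L_a·R).
Arc length L_a = R·θ = 16.9·(103.8°·π/180) = 16.9·1.8117 = 30.62 m
c_u = 1.55·3829·4.5 / (30.62·16.9) = 26707.3 / 517.43 = 51.62 kPa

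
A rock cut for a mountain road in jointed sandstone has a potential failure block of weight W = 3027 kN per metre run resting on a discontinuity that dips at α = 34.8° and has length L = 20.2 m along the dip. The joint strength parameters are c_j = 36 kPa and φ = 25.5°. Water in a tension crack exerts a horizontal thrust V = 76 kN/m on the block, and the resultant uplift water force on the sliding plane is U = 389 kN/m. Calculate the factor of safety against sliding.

FS = 0.95

Resolving the block weight along and normal to the plane and applying the Mohr–Coulomb strength on the joint:
N' = W cosα − U − V sinα = 3027·cos34.8° − 389 − 76·sin34.8° = 2053.2 kN/m
Driving force T = W sinα + V cosα = 3027·sin34.8° + 76·cos34.8° = 1790.0 kN/m
Resisting force R = c_j·L + N'·tanφ = 36·20.2 + 2053.2·tan25.5° = 727.2 + 979.3 = 1706.5 kN/m
FS = R / T = 1706.5 / 1790.0 = 0.953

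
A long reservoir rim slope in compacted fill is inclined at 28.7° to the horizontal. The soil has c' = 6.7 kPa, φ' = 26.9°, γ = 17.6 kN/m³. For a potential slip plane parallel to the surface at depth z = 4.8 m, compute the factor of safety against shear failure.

For an infinite slope with a slip plane parallel to the surface (no pore pressure): FS = [c' + γz cos²β tanφ'] / [γz sinβ cosβ].
γz = 17.6·4.8 = 84.48 kN/m²
Numerator = 6.7 + 84.48·cos²28.7°·tan26.9° = 6.7 + 84.48·0.7694·0.5073 = 39.675 kPa
Denominator = 84.48·sin28.7°·cos28.7° = 84.48·0.4802·0.8771 = 35.585 kPa
FS = 39.675 / 35.585 = 1.115

FS = 1.11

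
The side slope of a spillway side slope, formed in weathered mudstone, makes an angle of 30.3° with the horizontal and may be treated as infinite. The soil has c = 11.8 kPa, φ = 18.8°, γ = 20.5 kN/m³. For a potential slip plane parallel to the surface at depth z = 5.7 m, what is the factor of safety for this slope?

FS = 0.81

For an infinite slope with a slip plane parallel to the surface (no pore pressure): FS = [c + γz cos²β tanφ] / [γz sinβ cosβ].
γz = 20.5·5.7 = 116.85 kN/m²
Numerator = 11.8 + 116.85·cos²30.3°·tan18.8° = 11.8 + 116.85·0.7455·0.3404 = 41.453 kPa
Denominator = 116.85·sin30.3°·cos30.3° = 116.85·0.5045·0.8634 = 50.901 kPa
FS = 41.453 / 50.901 = 0.814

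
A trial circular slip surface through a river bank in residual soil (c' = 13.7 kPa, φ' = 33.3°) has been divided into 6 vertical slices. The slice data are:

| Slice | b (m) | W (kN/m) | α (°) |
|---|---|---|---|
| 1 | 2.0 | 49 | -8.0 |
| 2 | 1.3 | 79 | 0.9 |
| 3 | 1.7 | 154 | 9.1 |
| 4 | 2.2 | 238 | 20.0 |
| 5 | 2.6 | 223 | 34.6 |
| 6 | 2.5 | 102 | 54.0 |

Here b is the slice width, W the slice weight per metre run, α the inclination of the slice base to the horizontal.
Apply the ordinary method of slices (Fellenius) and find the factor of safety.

Ordinary method of slices: FS = Σ[c'·Δl_i + (W_i cosα_i)·tanφ'] / Σ W_i sinα_i, with Δl_i = b_i / cosα_i.
Slice 1: Δl = 2.0/cos(-8.0°) = 2.020 m; N'_1 = 49·cos(-8.0°) = 48.5; c'Δl = 27.67; W sinα = -6.8
Slice 2: Δl = 1.3/cos0.9° = 1.300 m; N'_2 = 79·cos0.9° = 79.0; c'Δl = 17.81; W sinα = 1.2
Slice 3: Δl = 1.7/cos9.1° = 1.722 m; N'_3 = 154·cos9.1° = 152.1; c'Δl = 23.59; W sinα = 24.4
Slice 4: Δl = 2.2/cos20.0° = 2.341 m; N'_4 = 238·cos20.0° = 223.6; c'Δl = 32.07; W sinα = 81.4
Slice 5: Δl = 2.6/cos34.6° = 3.159 m; N'_5 = 223·cos34.6° = 183.6; c'Δl = 43.27; W sinα = 126.6
Slice 6: Δl = 2.5/cos54.0° = 4.253 m; N'_6 = 102·cos54.0° = 60.0; c'Δl = 58.27; W sinα = 82.5
Σc'Δl = 202.7 kN/m; ΣN' = 746.7 kN/m; ΣW sinα = 309.3 kN/m
Resisting = 202.7 + 746.7·tan33.3° = 202.7 + 490.5 = 693.2 kN/m
FS = 693.2 / 309.3 = 2.241

FS = 2.24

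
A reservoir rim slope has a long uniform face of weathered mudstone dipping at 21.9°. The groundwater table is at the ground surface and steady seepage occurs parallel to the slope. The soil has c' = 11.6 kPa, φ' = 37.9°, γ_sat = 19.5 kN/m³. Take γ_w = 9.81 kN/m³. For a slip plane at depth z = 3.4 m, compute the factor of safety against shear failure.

FS = 1.47

With seepage parallel to the slope and the water table at the surface, the effective normal stress on the slip plane uses the buoyant unit weight γ' = γ_sat − γ_w while the driving shear stress uses γ_sat:
FS = [c' + γ' z cos²β tanφ'] / [γ_sat z sinβ cosβ]
γ' = 19.5 − 9.81 = 9.69 kN/m³
Numerator = 11.6 + 9.69·3.4·cos²21.9°·tan37.9° = 11.6 + 9.69·3.4·0.8609·0.7785 = 33.680 kPa
Denominator = 19.5·3.4·sin21.9°·cos21.9° = 19.5·3.4·0.3730·0.9278 = 22.945 kPa
FS = 33.680 / 22.945 = 1.468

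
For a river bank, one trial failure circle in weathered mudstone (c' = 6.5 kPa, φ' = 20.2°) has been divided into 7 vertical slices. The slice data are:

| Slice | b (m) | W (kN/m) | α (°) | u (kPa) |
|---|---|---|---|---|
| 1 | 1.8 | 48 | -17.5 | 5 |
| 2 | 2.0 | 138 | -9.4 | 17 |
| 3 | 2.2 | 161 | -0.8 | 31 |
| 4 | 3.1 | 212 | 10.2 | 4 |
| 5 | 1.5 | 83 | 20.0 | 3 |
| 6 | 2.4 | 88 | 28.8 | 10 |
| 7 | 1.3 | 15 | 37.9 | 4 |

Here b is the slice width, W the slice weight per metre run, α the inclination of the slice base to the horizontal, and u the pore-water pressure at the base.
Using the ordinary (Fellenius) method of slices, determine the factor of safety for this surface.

FS = 3.87

Ordinary method of slices: FS = Σ[c'·Δl_i + (W_i cosα_i − u_i·Δl_i)·tanφ'] / Σ W_i sinα_i, with Δl_i = b_i / cosα_i.
Slice 1: Δl = 1.8/cos(-17.5°) = 1.887 m; N'_1 = 48·cos(-17.5°) − 5·1.887 = 36.3; c'Δl = 12.27; W sinα = -14.4
Slice 2: Δl = 2.0/cos(-9.4°) = 2.027 m; N'_2 = 138·cos(-9.4°) − 17·2.027 = 101.7; c'Δl = 13.18; W sinα = -22.5
Slice 3: Δl = 2.2/cos(-0.8°) = 2.200 m; N'_3 = 161·cos(-0.8°) − 31·2.200 = 92.8; c'Δl = 14.30; W sinα = -2.2
Slice 4: Δl = 3.1/cos10.2° = 3.150 m; N'_4 = 212·cos10.2° − 4·3.150 = 196.1; c'Δl = 20.47; W sinα = 37.5
Slice 5: Δl = 1.5/cos20.0° = 1.596 m; N'_5 = 83·cos20.0° − 3·1.596 = 73.2; c'Δl = 10.38; W sinα = 28.4
Slice 6: Δl = 2.4/cos28.8° = 2.739 m; N'_6 = 88·cos28.8° − 10·2.739 = 49.7; c'Δl = 17.80; W sinα = 42.4
Slice 7: Δl = 1.3/cos37.9° = 1.647 m; N'_7 = 15·cos37.9° − 4·1.647 = 5.2; c'Δl = 10.71; W sinα = 9.2
Σc'Δl = 99.1 kN/m; ΣN' = 555.0 kN/m; ΣW sinα = 78.3 kN/m
Resisting = 99.1 + 555.0·tan20.2° = 99.1 + 204.2 = 303.3 kN/m
FS = 303.3 / 78.3 = 3.873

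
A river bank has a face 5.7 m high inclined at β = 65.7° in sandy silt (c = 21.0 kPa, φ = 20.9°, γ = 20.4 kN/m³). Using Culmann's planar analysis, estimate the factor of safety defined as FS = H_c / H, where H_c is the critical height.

FS = 2.12

H_c = (4c/γ) · sinβ cosφ / [1 − cos(β − φ)]
    = (4·21.0/20.4) · sin65.7°·cos20.9° / [1 − cos44.8°]
    = 4.118 · 0.8514 / 0.2904 = 12.07 m
FS = H_c / H = 12.07 / 5.7 = 2.118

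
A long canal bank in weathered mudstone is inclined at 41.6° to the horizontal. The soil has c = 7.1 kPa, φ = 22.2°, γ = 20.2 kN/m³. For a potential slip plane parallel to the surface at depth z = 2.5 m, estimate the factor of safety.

FS = 0.74

For an infinite slope with a slip plane parallel to the surface (no pore pressure): FS = [c + γz cos²β tanφ] / [γz sinβ cosβ].
γz = 20.2·2.5 = 50.50 kN/m²
Numerator = 7.1 + 50.50·cos²41.6°·tan22.2° = 7.1 + 50.50·0.5592·0.4081 = 18.624 kPa
Denominator = 50.50·sin41.6°·cos41.6° = 50.50·0.6639·0.7478 = 25.072 kPa
FS = 18.624 / 25.072 = 0.743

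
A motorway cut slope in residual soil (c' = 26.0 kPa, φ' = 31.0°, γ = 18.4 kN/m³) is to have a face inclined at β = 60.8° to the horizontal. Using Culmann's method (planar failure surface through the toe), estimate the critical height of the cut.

H_c = 31.98 m

Culmann's analysis gives the critical failure plane at α_cr = (β + φ')/2 = (60.8 + 31.0)/2 = 45.9°, and the critical height
H_c = (4c'/γ) · sinβ cosφ' / [1 − cos(β − φ')]
    = (4·26.0/18.4) · sin60.8°·cos31.0° / [1 − cos(29.8°)]
    = 5.652 · 0.8729·0.8572 / [1 − 0.8678]
    = 5.652 · 0.7482 / 0.1322
    = 31.98 m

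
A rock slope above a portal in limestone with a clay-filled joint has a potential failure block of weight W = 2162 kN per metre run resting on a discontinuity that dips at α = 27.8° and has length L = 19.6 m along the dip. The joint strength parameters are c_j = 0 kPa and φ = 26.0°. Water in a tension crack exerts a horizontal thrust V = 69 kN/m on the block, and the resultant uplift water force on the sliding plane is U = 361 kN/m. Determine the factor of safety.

FS = 0.69

Resolving the block weight along and normal to the plane and applying the Mohr–Coulomb strength on the joint:
N' = W cosα − U − V sinα = 2162·cos27.8° − 361 − 69·sin27.8° = 1519.3 kN/m
Driving force T = W sinα + V cosα = 2162·sin27.8° + 69·cos27.8° = 1069.4 kN/m
Resisting force R = c_j·L + N'·tanφ = 0·19.6 + 1519.3·tan26.0° = 0.0 + 741.0 = 741.0 kN/m
FS = R / T = 741.0 / 1069.4 = 0.693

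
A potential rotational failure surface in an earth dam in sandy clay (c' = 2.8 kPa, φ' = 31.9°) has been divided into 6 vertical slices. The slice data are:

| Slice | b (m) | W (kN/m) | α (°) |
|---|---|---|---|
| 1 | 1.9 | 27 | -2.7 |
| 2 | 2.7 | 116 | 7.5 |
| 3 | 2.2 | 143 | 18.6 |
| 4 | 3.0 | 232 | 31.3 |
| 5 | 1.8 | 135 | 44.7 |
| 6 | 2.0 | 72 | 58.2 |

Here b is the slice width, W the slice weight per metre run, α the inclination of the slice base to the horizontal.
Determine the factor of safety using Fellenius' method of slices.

FS = 1.27

Ordinary method of slices: FS = Σ[c'·Δl_i + (W_i cosα_i)·tanφ'] / Σ W_i sinα_i, with Δl_i = b_i / cosα_i.
Slice 1: Δl = 1.9/cos(-2.7°) = 1.902 m; N'_1 = 27·cos(-2.7°) = 27.0; c'Δl = 5.33; W sinα = -1.3
Slice 2: Δl = 2.7/cos7.5° = 2.723 m; N'_2 = 116·cos7.5° = 115.0; c'Δl = 7.63; W sinα = 15.1
Slice 3: Δl = 2.2/cos18.6° = 2.321 m; N'_3 = 143·cos18.6° = 135.5; c'Δl = 6.50; W sinα = 45.6
Slice 4: Δl = 3.0/cos31.3° = 3.511 m; N'_4 = 232·cos31.3° = 198.2; c'Δl = 9.83; W sinα = 120.5
Slice 5: Δl = 1.8/cos44.7° = 2.532 m; N'_5 = 135·cos44.7° = 96.0; c'Δl = 7.09; W sinα = 95.0
Slice 6: Δl = 2.0/cos58.2° = 3.795 m; N'_6 = 72·cos58.2° = 37.9; c'Δl = 10.63; W sinα = 61.2
Σc'Δl = 47.0 kN/m; ΣN' = 609.6 kN/m; ΣW sinα = 336.2 kN/m
Resisting = 47.0 + 609.6·tan31.9° = 47.0 + 379.5 = 426.5 kN/m
FS = 426.5 / 336.2 = 1.269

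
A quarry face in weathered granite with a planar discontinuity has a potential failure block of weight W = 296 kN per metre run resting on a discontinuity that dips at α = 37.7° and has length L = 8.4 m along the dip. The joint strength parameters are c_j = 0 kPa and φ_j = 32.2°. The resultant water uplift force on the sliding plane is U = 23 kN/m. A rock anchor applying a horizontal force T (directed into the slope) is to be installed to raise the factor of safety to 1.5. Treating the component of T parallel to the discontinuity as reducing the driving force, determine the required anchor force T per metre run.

T = 88 kN/m

Resolving forces along and normal to the sliding plane, with the horizontal anchor force T adding T·sinα to the effective normal force and T·cosα acting up the plane against the driving force:
FS = [c_jL + (W cosα − U + T sinα) tanφ_j] / [W sinα − T cosα]
Without the anchor: N' = 211.2 kN/m, driving T_d = 181.0 kN/m, resisting R = 0·8.4 + 211.2·tan32.2° = 133.0 kN/m, FS = 0.73.
Setting FS = 1.5 and solving for T:
1.5·(181.0 − T cos37.7°) = 133.0 + T sin37.7°·tan32.2°
T·(sin37.7°·tan32.2° + 1.5·cos37.7°) = 1.5·181.0 − 133.0
T·(0.6115·0.6297 + 1.5·0.7912) = 271.5 − 133.0 = 138.5
T·1.5719 = 138.5
T = 88.1 kN/m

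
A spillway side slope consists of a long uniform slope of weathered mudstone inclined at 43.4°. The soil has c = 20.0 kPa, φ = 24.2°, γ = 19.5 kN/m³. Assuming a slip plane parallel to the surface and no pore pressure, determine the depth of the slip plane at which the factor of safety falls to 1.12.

Setting FS = 1.12 in FS = [c + γz cos²β tanφ] / [γz sinβ cosβ] and solving for z:
z = c / [γ cosβ (FS·sinβ − cosβ·tanφ)]
  = 20.0 / [19.5·cos43.4°·(1.12·sin43.4° − cos43.4°·tan24.2°)]
  = 20.0 / [19.5·0.7266·(1.12·0.6871 − 0.7266·0.4494)]
  = 20.0 / 6.2765 = 3.186 m

z = 3.19 m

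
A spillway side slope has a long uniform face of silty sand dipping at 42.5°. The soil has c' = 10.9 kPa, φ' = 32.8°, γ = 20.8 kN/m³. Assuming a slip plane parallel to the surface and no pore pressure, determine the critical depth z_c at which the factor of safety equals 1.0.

Setting FS = 1.00 in FS = [c' + γz cos²β tanφ'] / [γz sinβ cosβ] and solving for z:
z = c' / [γ cosβ (FS·sinβ − cosβ·tanφ')]
  = 10.9 / [20.8·cos42.5°·(1.00·sin42.5° − cos42.5°·tan32.8°)]
  = 10.9 / [20.8·0.7373·(1.00·0.6756 − 0.7373·0.6445)]
  = 10.9 / 3.0739 = 3.546 m

z_c = 3.55 m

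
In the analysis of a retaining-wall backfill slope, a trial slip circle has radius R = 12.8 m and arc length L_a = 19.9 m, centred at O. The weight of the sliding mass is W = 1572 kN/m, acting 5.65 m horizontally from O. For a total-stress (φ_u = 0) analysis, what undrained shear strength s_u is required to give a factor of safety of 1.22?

s_u = 42.5 kPa

FS = s_u·L_a·R / (W·d), so s_u = FS·W·d / (L_a·R).
s_u = 1.22·1572·5.65 / (19.90·12.8) = 10835.8 / 254.72 = 42.54 kPa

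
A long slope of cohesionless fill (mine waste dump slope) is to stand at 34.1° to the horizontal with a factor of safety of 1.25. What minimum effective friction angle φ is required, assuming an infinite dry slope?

FS = tanφ/tanβ ⇒ tanφ = FS · tanβ = 1.25 · tan34.1° = 0.8463
φ = arctan(0.8463) = 40.24°

φ = 40.2°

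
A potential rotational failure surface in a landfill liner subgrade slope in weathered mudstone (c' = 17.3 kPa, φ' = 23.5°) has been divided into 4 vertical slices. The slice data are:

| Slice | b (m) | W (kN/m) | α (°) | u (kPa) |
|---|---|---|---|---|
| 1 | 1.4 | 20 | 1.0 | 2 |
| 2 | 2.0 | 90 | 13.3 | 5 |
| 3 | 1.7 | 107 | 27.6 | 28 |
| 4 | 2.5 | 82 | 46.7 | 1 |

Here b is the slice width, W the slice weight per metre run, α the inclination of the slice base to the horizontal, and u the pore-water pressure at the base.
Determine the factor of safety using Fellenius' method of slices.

FS = 1.83

Ordinary method of slices: FS = Σ[c'·Δl_i + (W_i cosα_i − u_i·Δl_i)·tanφ'] / Σ W_i sinα_i, with Δl_i = b_i / cosα_i.
Slice 1: Δl = 1.4/cos1.0° = 1.400 m; N'_1 = 20·cos1.0° − 2·1.400 = 17.2; c'Δl = 24.22; W sinα = 0.3
Slice 2: Δl = 2.0/cos13.3° = 2.055 m; N'_2 = 90·cos13.3° − 5·2.055 = 77.3; c'Δl = 35.55; W sinα = 20.7
Slice 3: Δl = 1.7/cos27.6° = 1.918 m; N'_3 = 107·cos27.6° − 28·1.918 = 41.1; c'Δl = 33.19; W sinα = 49.6
Slice 4: Δl = 2.5/cos46.7° = 3.645 m; N'_4 = 82·cos46.7° − 1·3.645 = 52.6; c'Δl = 63.06; W sinα = 59.7
Σc'Δl = 156.0 kN/m; ΣN' = 188.2 kN/m; ΣW sinα = 130.3 kN/m
Resisting = 156.0 + 188.2·tan23.5° = 156.0 + 81.8 = 237.9 kN/m
FS = 237.9 / 130.3 = 1.825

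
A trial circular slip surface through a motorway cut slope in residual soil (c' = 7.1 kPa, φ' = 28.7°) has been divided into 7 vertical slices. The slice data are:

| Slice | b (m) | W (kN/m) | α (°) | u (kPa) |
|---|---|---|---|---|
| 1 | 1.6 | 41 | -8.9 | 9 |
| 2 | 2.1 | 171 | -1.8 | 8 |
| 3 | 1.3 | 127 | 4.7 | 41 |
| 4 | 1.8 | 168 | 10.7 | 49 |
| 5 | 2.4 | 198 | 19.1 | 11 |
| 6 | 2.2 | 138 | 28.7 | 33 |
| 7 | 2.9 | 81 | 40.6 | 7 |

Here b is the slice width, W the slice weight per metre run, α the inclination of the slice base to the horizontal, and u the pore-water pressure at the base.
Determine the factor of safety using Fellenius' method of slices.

Ordinary method of slices: FS = Σ[c'·Δl_i + (W_i cosα_i − u_i·Δl_i)·tanφ'] / Σ W_i sinα_i, with Δl_i = b_i / cosα_i.
Slice 1: Δl = 1.6/cos(-8.9°) = 1.619 m; N'_1 = 41·cos(-8.9°) − 9·1.619 = 25.9; c'Δl = 11.50; W sinα = -6.3
Slice 2: Δl = 2.1/cos(-1.8°) = 2.101 m; N'_2 = 171·cos(-1.8°) − 8·2.101 = 154.1; c'Δl = 14.92; W sinα = -5.4
Slice 3: Δl = 1.3/cos4.7° = 1.304 m; N'_3 = 127·cos4.7° − 41·1.304 = 73.1; c'Δl = 9.26; W sinα = 10.4
Slice 4: Δl = 1.8/cos10.7° = 1.832 m; N'_4 = 168·cos10.7° − 49·1.832 = 75.3; c'Δl = 13.01; W sinα = 31.2
Slice 5: Δl = 2.4/cos19.1° = 2.540 m; N'_5 = 198·cos19.1° − 11·2.540 = 159.2; c'Δl = 18.03; W sinα = 64.8
Slice 6: Δl = 2.2/cos28.7° = 2.508 m; N'_6 = 138·cos28.7° − 33·2.508 = 38.3; c'Δl = 17.81; W sinα = 66.3
Slice 7: Δl = 2.9/cos40.6° = 3.819 m; N'_7 = 81·cos40.6° − 7·3.819 = 34.8; c'Δl = 27.12; W sinα = 52.7
Σc'Δl = 111.6 kN/m; ΣN' = 560.7 kN/m; ΣW sinα = 213.7 kN/m
Resisting = 111.6 + 560.7·tan28.7° = 111.6 + 306.9 = 418.6 kN/m
FS = 418.6 / 213.7 = 1.959

FS = 1.96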